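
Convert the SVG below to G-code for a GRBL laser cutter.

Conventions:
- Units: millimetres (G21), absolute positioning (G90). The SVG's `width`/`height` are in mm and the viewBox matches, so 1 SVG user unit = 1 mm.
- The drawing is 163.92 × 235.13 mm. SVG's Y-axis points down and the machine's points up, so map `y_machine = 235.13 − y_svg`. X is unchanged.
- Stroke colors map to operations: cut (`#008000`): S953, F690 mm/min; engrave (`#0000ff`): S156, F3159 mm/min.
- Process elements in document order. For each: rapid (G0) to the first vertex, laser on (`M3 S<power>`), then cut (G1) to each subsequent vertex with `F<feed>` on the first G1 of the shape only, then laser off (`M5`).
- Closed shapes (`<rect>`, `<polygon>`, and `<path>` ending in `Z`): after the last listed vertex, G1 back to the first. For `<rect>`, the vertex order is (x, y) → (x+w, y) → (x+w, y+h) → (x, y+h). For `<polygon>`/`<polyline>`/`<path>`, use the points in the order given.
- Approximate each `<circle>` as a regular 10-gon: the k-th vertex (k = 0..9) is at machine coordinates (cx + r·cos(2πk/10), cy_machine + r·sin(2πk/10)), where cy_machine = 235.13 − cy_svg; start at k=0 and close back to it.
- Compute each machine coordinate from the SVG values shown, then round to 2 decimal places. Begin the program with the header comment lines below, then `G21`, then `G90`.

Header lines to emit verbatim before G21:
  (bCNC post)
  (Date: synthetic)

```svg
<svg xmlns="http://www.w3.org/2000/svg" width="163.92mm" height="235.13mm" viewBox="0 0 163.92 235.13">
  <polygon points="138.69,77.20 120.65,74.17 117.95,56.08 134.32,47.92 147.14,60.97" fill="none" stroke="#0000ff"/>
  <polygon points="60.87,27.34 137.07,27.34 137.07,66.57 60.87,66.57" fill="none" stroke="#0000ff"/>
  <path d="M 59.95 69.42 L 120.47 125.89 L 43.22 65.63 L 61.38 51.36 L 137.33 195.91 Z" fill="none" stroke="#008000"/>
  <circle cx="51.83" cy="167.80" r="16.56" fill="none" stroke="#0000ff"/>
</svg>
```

(bCNC post)
(Date: synthetic)
G21
G90
G0 X138.69 Y157.93
M3 S156
G1 X120.65 Y160.96 F3159
G1 X117.95 Y179.05
G1 X134.32 Y187.21
G1 X147.14 Y174.16
G1 X138.69 Y157.93
M5
G0 X60.87 Y207.79
M3 S156
G1 X137.07 Y207.79 F3159
G1 X137.07 Y168.56
G1 X60.87 Y168.56
G1 X60.87 Y207.79
M5
G0 X59.95 Y165.71
M3 S953
G1 X120.47 Y109.24 F690
G1 X43.22 Y169.50
G1 X61.38 Y183.77
G1 X137.33 Y39.22
G1 X59.95 Y165.71
M5
G0 X68.39 Y67.33
M3 S156
G1 X65.23 Y77.06 F3159
G1 X56.95 Y83.08
G1 X46.71 Y83.08
G1 X38.43 Y77.06
G1 X35.27 Y67.33
G1 X38.43 Y57.60
G1 X46.71 Y51.58
G1 X56.95 Y51.58
G1 X65.23 Y57.60
G1 X68.39 Y67.33
M5

Since the viewBox matches the mm dimensions, user units are millimetres directly. The only transform is the Y-flip y_m = 235.13 − y_svg.

Shape 1 is a regular polygon drawn with `<polygon>`. Its stroke #0000ff means engrave at S156, F3159. After flipping Y the toolpath is (138.69,157.93) → (120.65,160.96) → (117.95,179.05) → (134.32,187.21) → (147.14,174.16) → (138.69,157.93), returning to the start.

Shape 2 is a rectangle drawn with `<polygon>`. Its stroke #0000ff means engrave at S156, F3159. After flipping Y the toolpath is (60.87,207.79) → (137.07,207.79) → (137.07,168.56) → (60.87,168.56) → (60.87,207.79), returning to the start.

Shape 3 is a closed polygon drawn with `<path>`. Its stroke #008000 means cut at S953, F690. After flipping Y the toolpath is (59.95,165.71) → (120.47,109.24) → (43.22,169.50) → (61.38,183.77) → (137.33,39.22) → (59.95,165.71), returning to the start.

Shape 4 is a circle drawn with `<circle>`. Its stroke #0000ff means engrave at S156, F3159. After flipping Y the toolpath is (68.39,67.33) → (65.23,77.06) → (56.95,83.08) → (46.71,83.08) → (38.43,77.06) → (35.27,67.33) → (38.43,57.60) → (46.71,51.58) → (56.95,51.58) → (65.23,57.60) → (68.39,67.33), returning to the start.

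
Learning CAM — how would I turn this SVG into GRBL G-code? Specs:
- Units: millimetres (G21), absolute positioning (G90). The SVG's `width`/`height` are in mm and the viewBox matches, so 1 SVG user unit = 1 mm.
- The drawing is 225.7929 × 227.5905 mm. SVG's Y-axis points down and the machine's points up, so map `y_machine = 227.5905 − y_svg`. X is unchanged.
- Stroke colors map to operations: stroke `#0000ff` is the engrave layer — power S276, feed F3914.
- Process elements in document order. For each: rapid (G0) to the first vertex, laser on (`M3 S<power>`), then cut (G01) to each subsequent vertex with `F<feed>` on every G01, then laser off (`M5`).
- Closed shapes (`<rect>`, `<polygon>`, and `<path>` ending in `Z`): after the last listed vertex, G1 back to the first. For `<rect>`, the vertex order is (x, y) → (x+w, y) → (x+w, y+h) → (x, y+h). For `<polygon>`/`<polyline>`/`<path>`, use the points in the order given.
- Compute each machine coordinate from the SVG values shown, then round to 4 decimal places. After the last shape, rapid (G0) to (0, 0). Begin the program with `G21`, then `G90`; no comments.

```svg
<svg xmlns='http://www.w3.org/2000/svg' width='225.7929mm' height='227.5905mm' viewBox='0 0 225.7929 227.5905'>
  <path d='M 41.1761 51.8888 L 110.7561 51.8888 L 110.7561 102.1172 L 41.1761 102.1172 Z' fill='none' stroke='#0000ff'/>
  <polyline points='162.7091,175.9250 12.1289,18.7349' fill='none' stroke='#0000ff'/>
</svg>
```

1 u = 1 mm; y_m = 227.5905 − y.

[1] `<path>` rectangle, #0000ff→engrave S276 F3914: (41.1761,175.7017) → (110.7561,175.7017) → (110.7561,125.4733) → (41.1761,125.4733) → (41.1761,175.7017) (closed)

[2] `<polyline>` line segment, #0000ff→engrave S276 F3914: (162.7091,51.6655) → (12.1289,208.8556)

G21
G90
G0 X41.1761 Y175.7017
M3 S276
G01 X110.7561 Y175.7017 F3914
G01 X110.7561 Y125.4733 F3914
G01 X41.1761 Y125.4733 F3914
G01 X41.1761 Y175.7017 F3914
M5
G0 X162.7091 Y51.6655
M3 S276
G01 X12.1289 Y208.8556 F3914
M5
G0 X0.0000 Y0.0000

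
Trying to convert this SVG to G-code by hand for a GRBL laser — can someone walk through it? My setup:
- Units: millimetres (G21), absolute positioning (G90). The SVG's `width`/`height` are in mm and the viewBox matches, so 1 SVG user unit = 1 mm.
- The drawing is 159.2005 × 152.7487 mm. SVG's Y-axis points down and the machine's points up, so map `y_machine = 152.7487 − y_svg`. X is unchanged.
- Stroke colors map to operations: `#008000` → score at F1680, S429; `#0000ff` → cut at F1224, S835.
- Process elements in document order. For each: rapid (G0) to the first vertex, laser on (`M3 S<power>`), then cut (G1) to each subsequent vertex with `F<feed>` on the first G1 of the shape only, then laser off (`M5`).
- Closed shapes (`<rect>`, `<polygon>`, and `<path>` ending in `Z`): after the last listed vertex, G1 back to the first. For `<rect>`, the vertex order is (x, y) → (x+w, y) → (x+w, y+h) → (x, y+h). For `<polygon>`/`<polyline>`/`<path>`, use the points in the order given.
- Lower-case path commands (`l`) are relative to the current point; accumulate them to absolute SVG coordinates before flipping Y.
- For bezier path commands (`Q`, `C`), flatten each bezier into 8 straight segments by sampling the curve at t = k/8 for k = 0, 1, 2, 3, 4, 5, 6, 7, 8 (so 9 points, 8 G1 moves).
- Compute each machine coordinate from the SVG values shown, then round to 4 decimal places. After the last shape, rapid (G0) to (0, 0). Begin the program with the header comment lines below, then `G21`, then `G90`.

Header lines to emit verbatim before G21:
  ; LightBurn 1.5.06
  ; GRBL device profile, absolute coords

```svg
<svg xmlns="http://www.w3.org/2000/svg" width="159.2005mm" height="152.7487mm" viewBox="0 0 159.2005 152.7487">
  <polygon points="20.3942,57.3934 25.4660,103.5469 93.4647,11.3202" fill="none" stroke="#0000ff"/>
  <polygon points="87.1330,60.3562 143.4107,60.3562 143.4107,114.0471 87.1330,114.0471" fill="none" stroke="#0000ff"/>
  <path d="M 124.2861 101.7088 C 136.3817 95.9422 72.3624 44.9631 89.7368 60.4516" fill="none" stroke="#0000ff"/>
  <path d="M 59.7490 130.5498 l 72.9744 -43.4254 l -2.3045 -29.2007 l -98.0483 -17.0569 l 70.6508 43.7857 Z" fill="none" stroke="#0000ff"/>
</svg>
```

1 u = 1 mm; y_m = 152.7487 − y.

[1] `<polygon>` closed polygon, #0000ff→cut S835 F1224: (20.3942,95.3553) → (25.4660,49.2018) → (93.4647,141.4285) → (20.3942,95.3553) (closed)

[2] `<polygon>` rectangle, #0000ff→cut S835 F1224: (87.1330,92.3925) → (143.4107,92.3925) → (143.4107,38.7016) → (87.1330,38.7016) → (87.1330,92.3925) (closed)

[3] `<path>` cubic bezier, #0000ff→cut S835 F1224: (124.2861,51.0399) → (125.5617,55.1036) → (121.5473,62.0972) → (114.0888,70.7120) → (105.0319,79.6392) → (96.2224,87.5700) → (89.5062,93.1958) → (86.7291,95.2077) → (89.7368,92.2971)

[4] `<path>` closed polygon, #0000ff→cut S835 F1224: (59.7490,22.1989) → (132.7234,65.6243) → (130.4189,94.8250) → (32.3706,111.8819) → (103.0214,68.0962) → (59.7490,22.1989) (closed)

; LightBurn 1.5.06
; GRBL device profile, absolute coords
G21
G90
G0 X20.3942 Y95.3553
M3 S835
G1 X25.4660 Y49.2018 F1224
G1 X93.4647 Y141.4285
G1 X20.3942 Y95.3553
M5
G0 X87.1330 Y92.3925
M3 S835
G1 X143.4107 Y92.3925 F1224
G1 X143.4107 Y38.7016
G1 X87.1330 Y38.7016
G1 X87.1330 Y92.3925
M5
G0 X124.2861 Y51.0399
M3 S835
G1 X125.5617 Y55.1036 F1224
G1 X121.5473 Y62.0972
G1 X114.0888 Y70.7120
G1 X105.0319 Y79.6392
G1 X96.2224 Y87.5700
G1 X89.5062 Y93.1958
G1 X86.7291 Y95.2077
G1 X89.7368 Y92.2971
M5
G0 X59.7490 Y22.1989
M3 S835
G1 X132.7234 Y65.6243 F1224
G1 X130.4189 Y94.8250
G1 X32.3706 Y111.8819
G1 X103.0214 Y68.0962
G1 X59.7490 Y22.1989
M5
G0 X0.0000 Y0.0000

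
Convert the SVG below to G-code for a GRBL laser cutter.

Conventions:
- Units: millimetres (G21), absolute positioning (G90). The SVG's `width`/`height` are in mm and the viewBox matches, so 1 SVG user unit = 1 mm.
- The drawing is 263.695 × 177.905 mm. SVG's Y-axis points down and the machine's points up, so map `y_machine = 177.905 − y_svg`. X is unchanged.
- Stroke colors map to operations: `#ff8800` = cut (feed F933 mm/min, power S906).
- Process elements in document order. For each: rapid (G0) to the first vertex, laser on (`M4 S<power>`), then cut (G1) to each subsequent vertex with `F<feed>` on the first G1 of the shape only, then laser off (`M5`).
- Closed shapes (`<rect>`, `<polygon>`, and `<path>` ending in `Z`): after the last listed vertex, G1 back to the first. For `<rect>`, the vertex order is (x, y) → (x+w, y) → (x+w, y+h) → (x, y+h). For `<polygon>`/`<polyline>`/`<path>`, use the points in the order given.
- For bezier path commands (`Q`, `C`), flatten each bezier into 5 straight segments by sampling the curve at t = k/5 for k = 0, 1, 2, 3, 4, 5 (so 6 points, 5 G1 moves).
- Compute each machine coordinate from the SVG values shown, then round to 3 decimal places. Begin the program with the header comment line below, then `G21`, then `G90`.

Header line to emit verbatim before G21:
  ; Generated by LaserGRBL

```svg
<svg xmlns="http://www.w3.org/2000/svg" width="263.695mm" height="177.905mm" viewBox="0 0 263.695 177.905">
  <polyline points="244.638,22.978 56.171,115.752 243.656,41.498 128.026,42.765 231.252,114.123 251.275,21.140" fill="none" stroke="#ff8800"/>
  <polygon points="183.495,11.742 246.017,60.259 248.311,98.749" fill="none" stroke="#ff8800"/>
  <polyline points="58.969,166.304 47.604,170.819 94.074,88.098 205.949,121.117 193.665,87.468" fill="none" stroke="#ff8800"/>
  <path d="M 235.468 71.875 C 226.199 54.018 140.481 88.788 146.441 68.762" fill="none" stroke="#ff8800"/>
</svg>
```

Since the viewBox matches the mm dimensions, user units are millimetres directly. The only transform is the Y-flip y_m = 177.905 − y_svg.

Shape 1 is a open polyline drawn with `<polyline>`. Its stroke #ff8800 means cut at S906, F933. After flipping Y the toolpath is (244.638,154.927) → (56.171,62.153) → (243.656,136.407) → (128.026,135.140) → (231.252,63.782) → (251.275,156.765).

Shape 2 is a closed polygon drawn with `<polygon>`. Its stroke #ff8800 means cut at S906, F933. After flipping Y the toolpath is (183.495,166.163) → (246.017,117.646) → (248.311,79.156) → (183.495,166.163), returning to the start.

Shape 3 is a open polyline drawn with `<polyline>`. Its stroke #ff8800 means cut at S906, F933. After flipping Y the toolpath is (58.969,11.601) → (47.604,7.086) → (94.074,89.807) → (205.949,56.788) → (193.665,90.437).

Shape 4 is a cubic bezier drawn with `<path>`. Its stroke #ff8800 means cut at S906, F933. After flipping Y the toolpath is (235.468,106.030) → (222.078,111.288) → (198.410,109.073) → (172.534,104.539) → (152.521,102.844) → (146.441,109.143).

; Generated by LaserGRBL
G21
G90
G0 X244.638 Y154.927
M4 S906
G1 X56.171 Y62.153 F933
G1 X243.656 Y136.407
G1 X128.026 Y135.140
G1 X231.252 Y63.782
G1 X251.275 Y156.765
M5
G0 X183.495 Y166.163
M4 S906
G1 X246.017 Y117.646 F933
G1 X248.311 Y79.156
G1 X183.495 Y166.163
M5
G0 X58.969 Y11.601
M4 S906
G1 X47.604 Y7.086 F933
G1 X94.074 Y89.807
G1 X205.949 Y56.788
G1 X193.665 Y90.437
M5
G0 X235.468 Y106.030
M4 S906
G1 X222.078 Y111.288 F933
G1 X198.410 Y109.073
G1 X172.534 Y104.539
G1 X152.521 Y102.844
G1 X146.441 Y109.143
M5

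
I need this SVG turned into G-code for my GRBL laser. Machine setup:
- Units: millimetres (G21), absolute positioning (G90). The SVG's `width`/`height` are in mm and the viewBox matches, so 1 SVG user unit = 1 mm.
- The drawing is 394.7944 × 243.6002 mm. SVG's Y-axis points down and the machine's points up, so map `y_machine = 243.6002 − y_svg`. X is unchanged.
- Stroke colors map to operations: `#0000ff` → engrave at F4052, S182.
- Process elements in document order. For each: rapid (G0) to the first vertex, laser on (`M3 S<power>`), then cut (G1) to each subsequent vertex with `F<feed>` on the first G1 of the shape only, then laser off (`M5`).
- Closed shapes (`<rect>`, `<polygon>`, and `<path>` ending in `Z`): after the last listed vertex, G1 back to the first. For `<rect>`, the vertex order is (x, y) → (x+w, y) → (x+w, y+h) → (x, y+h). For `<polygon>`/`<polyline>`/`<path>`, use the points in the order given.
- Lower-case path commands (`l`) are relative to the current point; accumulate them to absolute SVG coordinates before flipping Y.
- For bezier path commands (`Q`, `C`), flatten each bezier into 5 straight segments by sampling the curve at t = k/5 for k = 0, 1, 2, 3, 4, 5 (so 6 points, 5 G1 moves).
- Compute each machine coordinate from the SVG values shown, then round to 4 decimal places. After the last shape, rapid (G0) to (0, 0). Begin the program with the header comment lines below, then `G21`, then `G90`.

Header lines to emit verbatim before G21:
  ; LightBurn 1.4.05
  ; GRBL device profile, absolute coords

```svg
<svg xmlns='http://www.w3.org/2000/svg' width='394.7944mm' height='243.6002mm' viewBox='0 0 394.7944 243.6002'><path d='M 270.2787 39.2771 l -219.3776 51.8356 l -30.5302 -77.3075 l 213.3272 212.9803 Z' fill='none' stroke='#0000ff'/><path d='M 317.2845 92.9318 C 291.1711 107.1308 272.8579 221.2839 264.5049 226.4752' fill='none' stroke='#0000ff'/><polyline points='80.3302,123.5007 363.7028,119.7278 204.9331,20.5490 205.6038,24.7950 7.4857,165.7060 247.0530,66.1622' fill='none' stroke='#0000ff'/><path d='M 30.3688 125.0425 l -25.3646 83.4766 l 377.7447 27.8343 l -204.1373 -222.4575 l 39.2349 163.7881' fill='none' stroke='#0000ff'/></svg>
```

viewBox `0 0 394.7944 243.6002` with mm width/height → 1 unit = 1 mm. Flip: y_m = 243.6002 − y_svg.

**Shape 1** — `<path>` closed polygon, stroke `#0000ff` → engrave (S182, F4052). Machine vertices: (270.2787,204.3231) → (50.9011,152.4875) → (20.3709,229.7950) → (233.6981,16.8147) → (270.2787,204.3231). Closed: final G1 returns to the first vertex.

**Shape 2** — `<path>` cubic bezier, stroke `#0000ff` → engrave (S182, F4052). Control points (SVG): P0=(317.2845,92.9318), P1=(291.1711,107.1308), P2=(272.8579,221.2839), P3=(264.5049,226.4752); sampled at t=k/5. Machine vertices: (317.2845,150.6684) → (302.5698,131.8258) → (289.8308,99.0222) → (279.1712,62.2856) → (270.6946,31.6439) → (264.5049,17.1250). Open path.

**Shape 3** — `<polyline>` open polyline, stroke `#0000ff` → engrave (S182, F4052). Machine vertices: (80.3302,120.0995) → (363.7028,123.8724) → (204.9331,223.0512) → (205.6038,218.8052) → (7.4857,77.8942) → (247.0530,177.4380). Open path.

**Shape 4** — `<path>` open polyline, stroke `#0000ff` → engrave (S182, F4052). Machine vertices: (30.3688,118.5577) → (5.0042,35.0811) → (382.7489,7.2468) → (178.6116,229.7043) → (217.8465,65.9162). Open path.

; LightBurn 1.4.05
; GRBL device profile, absolute coords
G21
G90
G0 X270.2787 Y204.3231
M3 S182
G1 X50.9011 Y152.4875 F4052
G1 X20.3709 Y229.7950
G1 X233.6981 Y16.8147
G1 X270.2787 Y204.3231
M5
G0 X317.2845 Y150.6684
M3 S182
G1 X302.5698 Y131.8258 F4052
G1 X289.8308 Y99.0222
G1 X279.1712 Y62.2856
G1 X270.6946 Y31.6439
G1 X264.5049 Y17.1250
M5
G0 X80.3302 Y120.0995
M3 S182
G1 X363.7028 Y123.8724 F4052
G1 X204.9331 Y223.0512
G1 X205.6038 Y218.8052
G1 X7.4857 Y77.8942
G1 X247.0530 Y177.4380
M5
G0 X30.3688 Y118.5577
M3 S182
G1 X5.0042 Y35.0811 F4052
G1 X382.7489 Y7.2468
G1 X178.6116 Y229.7043
G1 X217.8465 Y65.9162
M5
G0 X0.0000 Y0.0000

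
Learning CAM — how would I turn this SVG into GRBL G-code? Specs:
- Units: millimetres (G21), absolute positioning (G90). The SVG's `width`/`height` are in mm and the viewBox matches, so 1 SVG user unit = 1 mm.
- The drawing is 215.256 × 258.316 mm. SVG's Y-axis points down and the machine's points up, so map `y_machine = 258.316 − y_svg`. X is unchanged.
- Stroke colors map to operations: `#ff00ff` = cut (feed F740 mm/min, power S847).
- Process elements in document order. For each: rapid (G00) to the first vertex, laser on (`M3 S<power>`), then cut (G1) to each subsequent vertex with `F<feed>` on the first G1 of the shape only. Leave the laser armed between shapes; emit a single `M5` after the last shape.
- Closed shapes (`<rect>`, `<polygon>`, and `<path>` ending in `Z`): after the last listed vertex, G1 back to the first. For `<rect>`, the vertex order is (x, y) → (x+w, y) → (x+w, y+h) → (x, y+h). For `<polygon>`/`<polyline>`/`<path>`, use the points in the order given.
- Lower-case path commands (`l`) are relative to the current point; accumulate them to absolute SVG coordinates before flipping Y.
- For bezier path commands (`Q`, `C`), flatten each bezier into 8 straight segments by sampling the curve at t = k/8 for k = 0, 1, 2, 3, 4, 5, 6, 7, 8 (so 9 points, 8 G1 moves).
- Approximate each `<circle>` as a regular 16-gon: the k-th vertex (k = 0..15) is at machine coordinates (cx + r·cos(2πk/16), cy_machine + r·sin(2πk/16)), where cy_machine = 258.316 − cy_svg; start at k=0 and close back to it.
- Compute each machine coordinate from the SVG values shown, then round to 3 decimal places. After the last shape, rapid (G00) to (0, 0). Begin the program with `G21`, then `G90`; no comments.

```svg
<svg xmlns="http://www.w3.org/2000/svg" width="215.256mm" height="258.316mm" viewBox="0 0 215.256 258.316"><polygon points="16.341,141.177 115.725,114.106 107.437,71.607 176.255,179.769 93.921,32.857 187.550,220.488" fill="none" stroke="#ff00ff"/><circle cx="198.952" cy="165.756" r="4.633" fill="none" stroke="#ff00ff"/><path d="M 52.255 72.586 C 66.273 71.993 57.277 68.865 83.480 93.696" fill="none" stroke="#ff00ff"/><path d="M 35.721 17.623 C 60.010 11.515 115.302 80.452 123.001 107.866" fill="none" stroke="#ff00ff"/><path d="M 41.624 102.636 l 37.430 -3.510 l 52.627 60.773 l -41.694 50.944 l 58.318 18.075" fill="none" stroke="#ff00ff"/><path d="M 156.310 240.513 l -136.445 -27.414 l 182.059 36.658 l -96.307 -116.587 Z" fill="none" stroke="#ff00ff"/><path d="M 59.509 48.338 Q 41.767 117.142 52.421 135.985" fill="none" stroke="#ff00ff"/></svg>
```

G21
G90
G00 X16.341 Y117.139
M3 S847
G1 X115.725 Y144.210 F740
G1 X107.437 Y186.709
G1 X176.255 Y78.547
G1 X93.921 Y225.459
G1 X187.550 Y37.828
G1 X16.341 Y117.139
G00 X203.585 Y92.560
M3 S847
G1 X203.232 Y94.333 F740
G1 X202.228 Y95.836
G1 X200.725 Y96.840
G1 X198.952 Y97.193
G1 X197.179 Y96.840
G1 X195.676 Y95.836
G1 X194.672 Y94.333
G1 X194.319 Y92.560
G1 X194.672 Y90.787
G1 X195.676 Y89.284
G1 X197.179 Y88.280
G1 X198.952 Y87.927
G1 X200.725 Y88.280
G1 X202.228 Y89.284
G1 X203.232 Y90.787
G1 X203.585 Y92.560
G00 X52.255 Y185.730
M3 S847
G1 X56.547 Y186.012 F740
G1 X59.363 Y186.174
G1 X61.386 Y185.858
G1 X63.298 Y184.709
G1 X65.781 Y182.368
G1 X69.518 Y178.477
G1 X75.190 Y172.681
G1 X83.480 Y164.620
G00 X35.721 Y240.693
M3 S847
G1 X46.129 Y239.693 F740
G1 X58.523 Y233.024
G1 X71.981 Y222.052
G1 X85.582 Y208.142
G1 X98.406 Y192.661
G1 X109.531 Y176.975
G1 X118.036 Y162.449
G1 X123.001 Y150.450
G00 X41.624 Y155.680
M3 S847
G1 X79.054 Y159.190 F740
G1 X131.681 Y98.417
G1 X89.987 Y47.473
G1 X148.305 Y29.398
G00 X156.310 Y17.803
M3 S847
G1 X19.865 Y45.217 F740
G1 X201.924 Y8.559
G1 X105.617 Y125.146
G1 X156.310 Y17.803
G00 X59.509 Y209.978
M3 S847
G1 X55.517 Y193.558 F740
G1 X52.413 Y178.699
G1 X50.196 Y165.401
G1 X48.866 Y153.664
G1 X48.424 Y143.489
G1 X48.869 Y134.875
G1 X50.201 Y127.822
G1 X52.421 Y122.331
M5
G00 X0.000 Y0.000

1 u = 1 mm; y_m = 258.316 − y.

[1] `<polygon>` closed polygon, #ff00ff→cut S847 F740: (16.341,117.139) → (115.725,144.210) → (107.437,186.709) → (176.255,78.547) → (93.921,225.459) → (187.550,37.828) → (16.341,117.139) (closed)

[2] `<circle>` circle, #ff00ff→cut S847 F740: (203.585,92.560) → (203.232,94.333) → (202.228,95.836) → (200.725,96.840) → (198.952,97.193) → (197.179,96.840) → (195.676,95.836) → (194.672,94.333) → (194.319,92.560) → (194.672,90.787) → (195.676,89.284) → (197.179,88.280) → (198.952,87.927) → (200.725,88.280) → (202.228,89.284) → (203.232,90.787) → (203.585,92.560) (closed)

[3] `<path>` cubic bezier, #ff00ff→cut S847 F740: (52.255,185.730) → (56.547,186.012) → (59.363,186.174) → (61.386,185.858) → (63.298,184.709) → (65.781,182.368) → (69.518,178.477) → (75.190,172.681) → (83.480,164.620)

[4] `<path>` cubic bezier, #ff00ff→cut S847 F740: (35.721,240.693) → (46.129,239.693) → (58.523,233.024) → (71.981,222.052) → (85.582,208.142) → (98.406,192.661) → (109.531,176.975) → (118.036,162.449) → (123.001,150.450)

[5] `<path>` open polyline, #ff00ff→cut S847 F740: (41.624,155.680) → (79.054,159.190) → (131.681,98.417) → (89.987,47.473) → (148.305,29.398)

[6] `<path>` closed polygon, #ff00ff→cut S847 F740: (156.310,17.803) → (19.865,45.217) → (201.924,8.559) → (105.617,125.146) → (156.310,17.803) (closed)

[7] `<path>` quadratic bezier, #ff00ff→cut S847 F740: (59.509,209.978) → (55.517,193.558) → (52.413,178.699) → (50.196,165.401) → (48.866,153.664) → (48.424,143.489) → (48.869,134.875) → (50.201,127.822) → (52.421,122.331)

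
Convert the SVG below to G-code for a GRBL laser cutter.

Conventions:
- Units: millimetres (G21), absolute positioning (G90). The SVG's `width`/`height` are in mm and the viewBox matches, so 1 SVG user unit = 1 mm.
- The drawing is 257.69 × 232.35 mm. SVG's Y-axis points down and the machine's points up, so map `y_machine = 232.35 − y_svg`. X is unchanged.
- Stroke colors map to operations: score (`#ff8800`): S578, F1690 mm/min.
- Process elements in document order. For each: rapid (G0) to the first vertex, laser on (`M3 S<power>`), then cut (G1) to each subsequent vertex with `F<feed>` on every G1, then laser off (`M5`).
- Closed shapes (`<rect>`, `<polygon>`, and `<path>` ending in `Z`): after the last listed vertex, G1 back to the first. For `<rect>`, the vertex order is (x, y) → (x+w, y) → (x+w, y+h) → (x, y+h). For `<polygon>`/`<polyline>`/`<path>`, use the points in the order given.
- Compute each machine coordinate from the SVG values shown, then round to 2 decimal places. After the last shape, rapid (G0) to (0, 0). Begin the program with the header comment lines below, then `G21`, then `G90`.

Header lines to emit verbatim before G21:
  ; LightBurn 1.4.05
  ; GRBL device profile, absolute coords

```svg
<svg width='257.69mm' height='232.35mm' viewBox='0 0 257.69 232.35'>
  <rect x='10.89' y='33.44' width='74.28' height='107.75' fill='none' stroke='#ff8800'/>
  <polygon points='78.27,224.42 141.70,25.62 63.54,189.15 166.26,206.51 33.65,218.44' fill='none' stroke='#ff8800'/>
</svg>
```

viewBox `0 0 257.69 232.35` with mm width/height → 1 unit = 1 mm. Flip: y_m = 232.35 − y_svg.

**Shape 1** — `<rect>` rectangle, stroke `#ff8800` → score (S578, F1690). Machine vertices: (10.89,198.91) → (85.17,198.91) → (85.17,91.16) → (10.89,91.16) → (10.89,198.91). Closed: final G1 returns to the first vertex.

**Shape 2** — `<polygon>` closed polygon, stroke `#ff8800` → score (S578, F1690). Machine vertices: (78.27,7.93) → (141.70,206.73) → (63.54,43.20) → (166.26,25.84) → (33.65,13.91) → (78.27,7.93). Closed: final G1 returns to the first vertex.

; LightBurn 1.4.05
; GRBL device profile, absolute coords
G21
G90
G0 X10.89 Y198.91
M3 S578
G1 X85.17 Y198.91 F1690
G1 X85.17 Y91.16 F1690
G1 X10.89 Y91.16 F1690
G1 X10.89 Y198.91 F1690
M5
G0 X78.27 Y7.93
M3 S578
G1 X141.70 Y206.73 F1690
G1 X63.54 Y43.20 F1690
G1 X166.26 Y25.84 F1690
G1 X33.65 Y13.91 F1690
G1 X78.27 Y7.93 F1690
M5
G0 X0.00 Y0.00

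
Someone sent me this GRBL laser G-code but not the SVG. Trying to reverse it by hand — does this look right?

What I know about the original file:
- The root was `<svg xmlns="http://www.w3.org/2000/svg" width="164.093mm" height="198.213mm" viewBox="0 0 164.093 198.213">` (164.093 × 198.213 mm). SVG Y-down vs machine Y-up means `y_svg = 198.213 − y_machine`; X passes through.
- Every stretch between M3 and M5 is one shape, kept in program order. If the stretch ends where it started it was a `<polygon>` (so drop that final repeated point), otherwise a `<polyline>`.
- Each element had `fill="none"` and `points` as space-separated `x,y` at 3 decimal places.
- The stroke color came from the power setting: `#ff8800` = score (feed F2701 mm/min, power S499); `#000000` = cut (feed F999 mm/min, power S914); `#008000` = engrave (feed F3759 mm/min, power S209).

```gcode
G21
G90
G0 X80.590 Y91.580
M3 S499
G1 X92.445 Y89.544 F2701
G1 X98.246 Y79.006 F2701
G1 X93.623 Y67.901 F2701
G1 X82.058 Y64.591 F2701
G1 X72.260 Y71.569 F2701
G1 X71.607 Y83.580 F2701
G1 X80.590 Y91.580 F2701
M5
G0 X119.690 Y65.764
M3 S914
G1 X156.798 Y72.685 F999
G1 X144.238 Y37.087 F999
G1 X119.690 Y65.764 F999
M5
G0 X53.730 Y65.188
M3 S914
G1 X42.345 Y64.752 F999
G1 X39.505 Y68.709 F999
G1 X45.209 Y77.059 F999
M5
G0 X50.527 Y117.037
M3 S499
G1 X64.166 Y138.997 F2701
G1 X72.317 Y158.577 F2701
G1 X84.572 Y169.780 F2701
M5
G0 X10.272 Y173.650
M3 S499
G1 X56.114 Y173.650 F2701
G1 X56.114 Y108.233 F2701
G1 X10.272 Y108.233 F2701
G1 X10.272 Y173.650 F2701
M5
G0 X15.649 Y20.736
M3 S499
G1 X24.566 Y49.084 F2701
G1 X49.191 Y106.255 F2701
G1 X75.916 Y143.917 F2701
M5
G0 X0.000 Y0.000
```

<svg xmlns="http://www.w3.org/2000/svg" width="164.093mm" height="198.213mm" viewBox="0 0 164.093 198.213">
  <polygon points="80.590,106.633 92.445,108.669 98.246,119.207 93.623,130.312 82.058,133.622 72.260,126.644 71.607,114.633" fill="none" stroke="#ff8800"/>
  <polygon points="119.690,132.449 156.798,125.528 144.238,161.126" fill="none" stroke="#000000"/>
  <polyline points="53.730,133.025 42.345,133.461 39.505,129.504 45.209,121.154" fill="none" stroke="#000000"/>
  <polyline points="50.527,81.176 64.166,59.216 72.317,39.636 84.572,28.433" fill="none" stroke="#ff8800"/>
  <polygon points="10.272,24.563 56.114,24.563 56.114,89.980 10.272,89.980" fill="none" stroke="#ff8800"/>
  <polyline points="15.649,177.477 24.566,149.129 49.191,91.958 75.916,54.296" fill="none" stroke="#ff8800"/>
</svg>

y_svg = 198.213 − y_m.

[1] S499→`#ff8800` (score); closed run; points: 80.590,106.633 92.445,108.669 98.246,119.207 93.623,130.312 82.058,133.622 72.260,126.644 71.607,114.633

[2] S914→`#000000` (cut); closed run; points: 119.690,132.449 156.798,125.528 144.238,161.126

[3] S914→`#000000` (cut); open run; points: 53.730,133.025 42.345,133.461 39.505,129.504 45.209,121.154

[4] S499→`#ff8800` (score); open run; points: 50.527,81.176 64.166,59.216 72.317,39.636 84.572,28.433

[5] S499→`#ff8800` (score); closed run; points: 10.272,24.563 56.114,24.563 56.114,89.980 10.272,89.980

[6] S499→`#ff8800` (score); open run; points: 15.649,177.477 24.566,149.129 49.191,91.958 75.916,54.296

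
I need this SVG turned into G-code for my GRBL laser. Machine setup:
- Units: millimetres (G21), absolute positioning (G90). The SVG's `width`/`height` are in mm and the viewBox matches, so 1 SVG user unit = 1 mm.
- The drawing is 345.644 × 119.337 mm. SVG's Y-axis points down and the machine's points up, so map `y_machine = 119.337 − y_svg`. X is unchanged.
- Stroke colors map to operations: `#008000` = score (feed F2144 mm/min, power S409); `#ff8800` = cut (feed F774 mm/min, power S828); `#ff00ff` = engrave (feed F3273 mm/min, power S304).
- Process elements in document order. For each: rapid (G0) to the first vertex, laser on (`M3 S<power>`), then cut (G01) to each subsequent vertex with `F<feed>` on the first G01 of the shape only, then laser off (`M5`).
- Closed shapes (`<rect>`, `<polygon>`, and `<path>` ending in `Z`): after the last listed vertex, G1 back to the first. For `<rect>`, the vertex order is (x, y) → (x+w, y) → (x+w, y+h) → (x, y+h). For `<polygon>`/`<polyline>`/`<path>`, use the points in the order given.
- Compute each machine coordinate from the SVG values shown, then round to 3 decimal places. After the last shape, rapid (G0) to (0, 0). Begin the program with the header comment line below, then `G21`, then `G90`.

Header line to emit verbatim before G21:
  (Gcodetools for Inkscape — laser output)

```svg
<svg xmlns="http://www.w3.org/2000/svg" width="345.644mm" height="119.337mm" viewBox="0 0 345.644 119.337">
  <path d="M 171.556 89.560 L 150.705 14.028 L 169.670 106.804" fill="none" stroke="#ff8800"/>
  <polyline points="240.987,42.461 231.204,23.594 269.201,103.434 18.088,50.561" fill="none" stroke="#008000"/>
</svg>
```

1 u = 1 mm; y_m = 119.337 − y.

[1] `<path>` open polyline, #ff8800→cut S828 F774: (171.556,29.777) → (150.705,105.309) → (169.670,12.533)

[2] `<polyline>` open polyline, #008000→score S409 F2144: (240.987,76.876) → (231.204,95.743) → (269.201,15.903) → (18.088,68.776)

(Gcodetools for Inkscape — laser output)
G21
G90
G0 X171.556 Y29.777
M3 S828
G01 X150.705 Y105.309 F774
G01 X169.670 Y12.533
M5
G0 X240.987 Y76.876
M3 S409
G01 X231.204 Y95.743 F2144
G01 X269.201 Y15.903
G01 X18.088 Y68.776
M5
G0 X0.000 Y0.000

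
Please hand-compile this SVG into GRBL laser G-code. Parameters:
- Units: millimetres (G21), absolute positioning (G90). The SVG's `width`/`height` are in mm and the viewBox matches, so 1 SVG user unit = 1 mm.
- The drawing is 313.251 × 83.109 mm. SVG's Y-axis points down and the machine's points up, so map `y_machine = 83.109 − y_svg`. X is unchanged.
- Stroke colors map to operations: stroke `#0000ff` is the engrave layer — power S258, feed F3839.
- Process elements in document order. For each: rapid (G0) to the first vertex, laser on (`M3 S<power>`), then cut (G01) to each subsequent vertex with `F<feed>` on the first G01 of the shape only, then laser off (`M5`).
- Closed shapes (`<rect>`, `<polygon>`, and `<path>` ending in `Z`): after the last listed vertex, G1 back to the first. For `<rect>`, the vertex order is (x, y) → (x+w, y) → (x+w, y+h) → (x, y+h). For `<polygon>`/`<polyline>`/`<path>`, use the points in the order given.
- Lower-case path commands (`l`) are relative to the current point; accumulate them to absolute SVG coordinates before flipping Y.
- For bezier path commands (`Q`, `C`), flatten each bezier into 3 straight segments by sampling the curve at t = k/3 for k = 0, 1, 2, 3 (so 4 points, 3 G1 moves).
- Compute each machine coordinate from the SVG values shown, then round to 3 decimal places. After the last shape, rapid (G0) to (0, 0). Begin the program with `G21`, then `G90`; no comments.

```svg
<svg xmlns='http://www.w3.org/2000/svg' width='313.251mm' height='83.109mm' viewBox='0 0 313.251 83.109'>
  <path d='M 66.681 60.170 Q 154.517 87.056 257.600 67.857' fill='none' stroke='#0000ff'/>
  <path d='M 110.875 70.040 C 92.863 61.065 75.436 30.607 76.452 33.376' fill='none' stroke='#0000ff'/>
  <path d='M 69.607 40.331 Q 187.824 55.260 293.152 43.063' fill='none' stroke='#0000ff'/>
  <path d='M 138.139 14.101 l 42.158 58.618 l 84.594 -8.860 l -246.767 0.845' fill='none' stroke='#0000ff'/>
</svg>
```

G21
G90
G0 X66.681 Y22.939
M3 S258
G01 X126.932 Y10.136 F3839
G01 X190.572 Y7.573
G01 X257.600 Y15.252
M5
G0 X110.875 Y13.069
M3 S258
G01 X93.719 Y27.179 F3839
G01 X80.922 Y43.453
G01 X76.452 Y49.733
M5
G0 X69.607 Y42.778
M3 S258
G01 X146.986 Y35.839 F3839
G01 X221.501 Y34.929
G01 X293.152 Y40.046
M5
G0 X138.139 Y69.008
M3 S258
G01 X180.297 Y10.390 F3839
G01 X264.891 Y19.250
G01 X18.124 Y18.405
M5
G0 X0.000 Y0.000

Since the viewBox matches the mm dimensions, user units are millimetres directly. The only transform is the Y-flip y_m = 83.109 − y_svg.

Shape 1 is a quadratic bezier drawn with `<path>`. Its stroke #0000ff means engrave at S258, F3839. After flipping Y the toolpath is (66.681,22.939) → (126.932,10.136) → (190.572,7.573) → (257.600,15.252).

Shape 2 is a cubic bezier drawn with `<path>`. Its stroke #0000ff means engrave at S258, F3839. After flipping Y the toolpath is (110.875,13.069) → (93.719,27.179) → (80.922,43.453) → (76.452,49.733).

Shape 3 is a quadratic bezier drawn with `<path>`. Its stroke #0000ff means engrave at S258, F3839. After flipping Y the toolpath is (69.607,42.778) → (146.986,35.839) → (221.501,34.929) → (293.152,40.046).

Shape 4 is a open polyline drawn with `<path>`. Its stroke #0000ff means engrave at S258, F3839. After flipping Y the toolpath is (138.139,69.008) → (180.297,10.390) → (264.891,19.250) → (18.124,18.405).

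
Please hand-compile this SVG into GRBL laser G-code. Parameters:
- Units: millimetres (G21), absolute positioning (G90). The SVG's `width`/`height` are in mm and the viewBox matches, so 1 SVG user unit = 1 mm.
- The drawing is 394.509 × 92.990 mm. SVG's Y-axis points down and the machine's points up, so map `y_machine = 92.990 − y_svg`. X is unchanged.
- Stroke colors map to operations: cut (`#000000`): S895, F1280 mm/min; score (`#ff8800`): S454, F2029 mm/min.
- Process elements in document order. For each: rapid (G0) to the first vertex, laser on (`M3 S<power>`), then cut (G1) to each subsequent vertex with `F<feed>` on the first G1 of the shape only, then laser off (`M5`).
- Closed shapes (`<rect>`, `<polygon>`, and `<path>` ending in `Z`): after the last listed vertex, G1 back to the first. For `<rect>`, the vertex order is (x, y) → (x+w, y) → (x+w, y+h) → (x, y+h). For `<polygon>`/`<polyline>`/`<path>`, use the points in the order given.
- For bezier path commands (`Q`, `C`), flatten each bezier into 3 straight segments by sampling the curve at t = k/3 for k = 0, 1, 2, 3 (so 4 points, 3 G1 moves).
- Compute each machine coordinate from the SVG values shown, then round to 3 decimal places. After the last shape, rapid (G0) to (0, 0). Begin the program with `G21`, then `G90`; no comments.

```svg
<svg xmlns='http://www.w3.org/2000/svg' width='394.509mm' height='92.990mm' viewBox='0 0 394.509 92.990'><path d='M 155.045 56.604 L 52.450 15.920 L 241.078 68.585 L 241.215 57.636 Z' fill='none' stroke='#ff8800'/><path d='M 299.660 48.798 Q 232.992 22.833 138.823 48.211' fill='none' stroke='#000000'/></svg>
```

viewBox `0 0 394.509 92.990` with mm width/height → 1 unit = 1 mm. Flip: y_m = 92.990 − y_svg.

**Shape 1** — `<path>` closed polygon, stroke `#ff8800` → score (S454, F2029). Machine vertices: (155.045,36.386) → (52.450,77.070) → (241.078,24.405) → (241.215,35.354) → (155.045,36.386). Closed: final G1 returns to the first vertex.

**Shape 2** — `<path>` quadratic bezier, stroke `#000000` → cut (S895, F1280). Control points (SVG): P0=(299.660,48.798), P1=(232.992,22.833), P2=(138.823,48.211); sampled at t=k/3. Machine vertices: (299.660,44.192) → (252.159,55.797) → (198.547,55.993) → (138.823,44.779). Open path.

G21
G90
G0 X155.045 Y36.386
M3 S454
G1 X52.450 Y77.070 F2029
G1 X241.078 Y24.405
G1 X241.215 Y35.354
G1 X155.045 Y36.386
M5
G0 X299.660 Y44.192
M3 S895
G1 X252.159 Y55.797 F1280
G1 X198.547 Y55.993
G1 X138.823 Y44.779
M5
G0 X0.000 Y0.000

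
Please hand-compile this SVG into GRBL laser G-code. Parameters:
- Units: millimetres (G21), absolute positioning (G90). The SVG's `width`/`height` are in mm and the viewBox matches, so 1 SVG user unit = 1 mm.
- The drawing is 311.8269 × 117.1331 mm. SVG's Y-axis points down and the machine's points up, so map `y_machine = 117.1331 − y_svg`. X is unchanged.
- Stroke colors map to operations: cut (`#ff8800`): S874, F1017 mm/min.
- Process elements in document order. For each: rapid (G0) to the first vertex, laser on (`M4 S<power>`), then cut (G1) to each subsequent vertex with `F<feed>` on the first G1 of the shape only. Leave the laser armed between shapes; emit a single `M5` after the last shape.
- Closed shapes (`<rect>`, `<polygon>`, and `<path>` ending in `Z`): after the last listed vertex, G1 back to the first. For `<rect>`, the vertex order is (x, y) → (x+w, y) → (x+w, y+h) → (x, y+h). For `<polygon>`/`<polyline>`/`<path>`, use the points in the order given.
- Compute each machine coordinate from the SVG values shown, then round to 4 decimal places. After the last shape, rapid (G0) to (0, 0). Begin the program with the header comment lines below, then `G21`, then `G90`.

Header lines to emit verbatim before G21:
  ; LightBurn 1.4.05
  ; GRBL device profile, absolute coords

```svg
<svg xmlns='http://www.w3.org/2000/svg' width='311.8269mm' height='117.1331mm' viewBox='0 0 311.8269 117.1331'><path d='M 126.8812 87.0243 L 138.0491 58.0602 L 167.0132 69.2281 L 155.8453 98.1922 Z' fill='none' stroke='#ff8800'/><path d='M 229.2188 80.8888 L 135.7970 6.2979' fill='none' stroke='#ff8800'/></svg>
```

; LightBurn 1.4.05
; GRBL device profile, absolute coords
G21
G90
G0 X126.8812 Y30.1088
M4 S874
G1 X138.0491 Y59.0729 F1017
G1 X167.0132 Y47.9050
G1 X155.8453 Y18.9409
G1 X126.8812 Y30.1088
G0 X229.2188 Y36.2443
M4 S874
G1 X135.7970 Y110.8352 F1017
M5
G0 X0.0000 Y0.0000

viewBox `0 0 311.8269 117.1331` with mm width/height → 1 unit = 1 mm. Flip: y_m = 117.1331 − y_svg.

**Shape 1** — `<path>` regular polygon, stroke `#ff8800` → cut (S874, F1017). Machine vertices: (126.8812,30.1088) → (138.0491,59.0729) → (167.0132,47.9050) → (155.8453,18.9409) → (126.8812,30.1088). Closed: final G1 returns to the first vertex.

**Shape 2** — `<path>` line segment, stroke `#ff8800` → cut (S874, F1017). Machine vertices: (229.2188,36.2443) → (135.7970,110.8352). Open path.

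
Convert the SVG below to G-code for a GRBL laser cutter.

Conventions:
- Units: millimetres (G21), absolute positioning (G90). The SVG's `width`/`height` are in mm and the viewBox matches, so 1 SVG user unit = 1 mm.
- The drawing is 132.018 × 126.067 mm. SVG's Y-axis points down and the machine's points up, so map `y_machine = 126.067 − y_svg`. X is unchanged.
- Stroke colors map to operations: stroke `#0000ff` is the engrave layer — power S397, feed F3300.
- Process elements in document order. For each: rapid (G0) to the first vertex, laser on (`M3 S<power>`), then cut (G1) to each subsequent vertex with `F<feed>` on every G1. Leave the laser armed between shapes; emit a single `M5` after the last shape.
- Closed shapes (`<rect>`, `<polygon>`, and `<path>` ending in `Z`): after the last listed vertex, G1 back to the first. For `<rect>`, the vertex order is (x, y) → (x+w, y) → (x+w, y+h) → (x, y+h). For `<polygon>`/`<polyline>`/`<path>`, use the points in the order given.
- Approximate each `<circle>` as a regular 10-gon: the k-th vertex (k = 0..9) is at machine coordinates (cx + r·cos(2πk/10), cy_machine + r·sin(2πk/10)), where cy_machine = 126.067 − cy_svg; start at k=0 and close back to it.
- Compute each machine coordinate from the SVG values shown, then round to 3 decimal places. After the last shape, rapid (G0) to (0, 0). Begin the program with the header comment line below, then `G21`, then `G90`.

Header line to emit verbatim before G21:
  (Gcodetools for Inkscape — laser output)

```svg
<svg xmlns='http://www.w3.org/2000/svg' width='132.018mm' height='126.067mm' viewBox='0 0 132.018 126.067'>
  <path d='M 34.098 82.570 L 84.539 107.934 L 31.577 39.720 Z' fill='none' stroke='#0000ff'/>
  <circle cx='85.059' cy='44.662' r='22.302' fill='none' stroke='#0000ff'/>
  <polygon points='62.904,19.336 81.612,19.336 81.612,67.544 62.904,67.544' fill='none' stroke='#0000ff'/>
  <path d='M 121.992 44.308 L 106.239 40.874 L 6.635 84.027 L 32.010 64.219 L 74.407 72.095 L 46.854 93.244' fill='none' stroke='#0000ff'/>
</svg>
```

(Gcodetools for Inkscape — laser output)
G21
G90
G0 X34.098 Y43.497
M3 S397
G1 X84.539 Y18.133 F3300
G1 X31.577 Y86.347 F3300
G1 X34.098 Y43.497 F3300
G0 X107.361 Y81.405
M3 S397
G1 X103.102 Y94.514 F3300
G1 X91.951 Y102.615 F3300
G1 X78.167 Y102.615 F3300
G1 X67.016 Y94.514 F3300
G1 X62.757 Y81.405 F3300
G1 X67.016 Y68.296 F3300
G1 X78.167 Y60.195 F3300
G1 X91.951 Y60.195 F3300
G1 X103.102 Y68.296 F3300
G1 X107.361 Y81.405 F3300
G0 X62.904 Y106.731
M3 S397
G1 X81.612 Y106.731 F3300
G1 X81.612 Y58.523 F3300
G1 X62.904 Y58.523 F3300
G1 X62.904 Y106.731 F3300
G0 X121.992 Y81.759
M3 S397
G1 X106.239 Y85.193 F3300
G1 X6.635 Y42.040 F3300
G1 X32.010 Y61.848 F3300
G1 X74.407 Y53.972 F3300
G1 X46.854 Y32.823 F3300
M5
G0 X0.000 Y0.000

viewBox `0 0 132.018 126.067` with mm width/height → 1 unit = 1 mm. Flip: y_m = 126.067 − y_svg.

**Shape 1** — `<path>` closed polygon, stroke `#0000ff` → engrave (S397, F3300). Machine vertices: (34.098,43.497) → (84.539,18.133) → (31.577,86.347) → (34.098,43.497). Closed: final G1 returns to the first vertex.

**Shape 2** — `<circle>` circle, stroke `#0000ff` → engrave (S397, F3300). Machine vertices: (107.361,81.405) → (103.102,94.514) → (91.951,102.615) → (78.167,102.615) → (67.016,94.514) → (62.757,81.405) → (67.016,68.296) → (78.167,60.195) → (91.951,60.195) → (103.102,68.296) → (107.361,81.405). Closed: final G1 returns to the first vertex.

**Shape 3** — `<polygon>` rectangle, stroke `#0000ff` → engrave (S397, F3300). Machine vertices: (62.904,106.731) → (81.612,106.731) → (81.612,58.523) → (62.904,58.523) → (62.904,106.731). Closed: final G1 returns to the first vertex.

**Shape 4** — `<path>` open polyline, stroke `#0000ff` → engrave (S397, F3300). Machine vertices: (121.992,81.759) → (106.239,85.193) → (6.635,42.040) → (32.010,61.848) → (74.407,53.972) → (46.854,32.823). Open path.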